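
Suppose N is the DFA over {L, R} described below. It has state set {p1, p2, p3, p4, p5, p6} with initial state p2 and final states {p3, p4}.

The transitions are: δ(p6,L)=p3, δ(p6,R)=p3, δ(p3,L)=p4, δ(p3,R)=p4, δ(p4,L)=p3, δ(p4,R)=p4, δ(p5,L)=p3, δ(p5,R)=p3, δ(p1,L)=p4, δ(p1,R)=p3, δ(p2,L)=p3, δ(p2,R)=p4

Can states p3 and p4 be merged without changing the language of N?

Yes

States {p1,p5,p6} cannot be reached from the start state, so discard them.
P0 = {p3,p4} | {p2}.
Stable partition: {p3,p4} | {p2} — 2 equivalence classes.
p3 and p4 lie in the same block of the stable partition, so they are equivalent — no string distinguishes them.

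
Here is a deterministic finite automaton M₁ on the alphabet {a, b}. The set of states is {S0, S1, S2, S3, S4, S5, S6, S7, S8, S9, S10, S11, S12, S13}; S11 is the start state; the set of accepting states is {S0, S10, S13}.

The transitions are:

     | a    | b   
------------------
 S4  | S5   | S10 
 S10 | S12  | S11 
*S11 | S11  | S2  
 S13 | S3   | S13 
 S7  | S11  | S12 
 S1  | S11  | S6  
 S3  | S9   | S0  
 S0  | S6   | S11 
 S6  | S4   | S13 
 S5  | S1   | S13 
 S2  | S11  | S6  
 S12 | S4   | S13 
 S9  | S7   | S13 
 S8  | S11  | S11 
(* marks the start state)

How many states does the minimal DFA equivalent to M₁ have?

7

First remove the unreachable states {S8}; 13 states remain.
Start with accepting vs non-accepting: {S0,S10,S13} | {S1,S2,S3,S4,S5,S6,S7,S9,S11,S12}.
Refine {S0,S10,S13} on symbol b: members go to different blocks, giving {S0,S10} and {S13}.
Refine {S1,S2,S3,S4,S5,S6,S7,S9,S11,S12} on symbol b: members go to different blocks, giving {S1,S2,S7,S11} and {S5,S6,S9,S12} and {S3,S4}.
Refine {S1,S2,S7,S11} on symbol b: members go to different blocks, giving {S1,S2,S7} and {S11}.
On input a, block {S5,S6,S9,S12} splits into {S5,S9} and {S6,S12}.
The partition is now stable with 7 blocks: {S0,S10} | {S1,S2,S7} | {S13} | {S5,S9} | {S3,S4} | {S11} | {S6,S12}.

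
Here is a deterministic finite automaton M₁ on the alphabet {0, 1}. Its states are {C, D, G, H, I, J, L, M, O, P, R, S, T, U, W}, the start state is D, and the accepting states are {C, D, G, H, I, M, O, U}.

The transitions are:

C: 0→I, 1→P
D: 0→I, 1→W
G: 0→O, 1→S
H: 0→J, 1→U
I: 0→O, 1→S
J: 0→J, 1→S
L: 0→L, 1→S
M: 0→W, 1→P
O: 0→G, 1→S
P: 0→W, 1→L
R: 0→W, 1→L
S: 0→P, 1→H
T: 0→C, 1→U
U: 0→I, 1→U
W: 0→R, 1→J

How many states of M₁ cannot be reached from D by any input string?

No path from D leads to C, M, T; the other 12 states are all reachable.

3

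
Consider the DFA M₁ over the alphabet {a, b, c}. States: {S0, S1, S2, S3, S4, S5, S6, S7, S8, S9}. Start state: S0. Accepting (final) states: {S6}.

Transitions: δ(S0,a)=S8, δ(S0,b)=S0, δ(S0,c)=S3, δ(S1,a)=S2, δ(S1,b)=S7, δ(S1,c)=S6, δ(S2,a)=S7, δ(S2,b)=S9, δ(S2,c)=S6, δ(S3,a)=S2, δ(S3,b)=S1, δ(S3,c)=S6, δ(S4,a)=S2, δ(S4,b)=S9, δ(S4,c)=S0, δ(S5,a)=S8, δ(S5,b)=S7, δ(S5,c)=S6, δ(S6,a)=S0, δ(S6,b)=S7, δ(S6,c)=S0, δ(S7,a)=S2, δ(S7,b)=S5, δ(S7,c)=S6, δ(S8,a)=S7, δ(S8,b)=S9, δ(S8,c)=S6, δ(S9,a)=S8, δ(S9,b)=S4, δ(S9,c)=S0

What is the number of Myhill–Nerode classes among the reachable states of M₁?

P0 = {S6} | {S0,S1,S2,S3,S4,S5,S7,S8,S9}.
On input c, block {S0,S1,S2,S3,S4,S5,S7,S8,S9} splits into {S1,S2,S3,S5,S7,S8} and {S0,S4,S9}.
Split {S1,S2,S3,S5,S7,S8} by δ(·,b) → {S1,S3,S5,S7} and {S2,S8}.
On input c, block {S0,S4,S9} splits into {S4,S9} and {S0}.
No further refinement is possible. Final partition (5 blocks): {S6} | {S1,S3,S5,S7} | {S4,S9} | {S2,S8} | {S0}.

5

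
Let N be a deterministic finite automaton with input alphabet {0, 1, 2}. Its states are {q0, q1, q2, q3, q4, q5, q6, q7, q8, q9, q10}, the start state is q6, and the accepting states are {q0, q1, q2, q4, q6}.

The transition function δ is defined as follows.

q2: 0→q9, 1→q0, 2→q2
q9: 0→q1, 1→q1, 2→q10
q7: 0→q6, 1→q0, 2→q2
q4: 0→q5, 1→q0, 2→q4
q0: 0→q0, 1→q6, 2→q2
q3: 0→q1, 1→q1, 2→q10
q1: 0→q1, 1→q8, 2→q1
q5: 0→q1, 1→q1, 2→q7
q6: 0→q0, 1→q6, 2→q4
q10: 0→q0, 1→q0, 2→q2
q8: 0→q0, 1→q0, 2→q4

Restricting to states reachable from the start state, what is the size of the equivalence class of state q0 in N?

2

States {q3} cannot be reached from the start state, so discard them.
Initial partition by acceptance: {q0,q1,q2,q4,q6} | {q5,q7,q8,q9,q10}.
On input 0, block {q0,q1,q2,q4,q6} splits into {q0,q1,q6} and {q2,q4}.
Split {q0,q1,q6} by δ(·,1) → {q0,q6} and {q1}.
Refine {q5,q7,q8,q9,q10} on symbol 0: members go to different blocks, giving {q7,q8,q10} and {q5,q9}.
Stable partition: {q0,q6} | {q7,q8,q10} | {q2,q4} | {q1} | {q5,q9} — 5 equivalence classes.
The equivalence class containing q0 is {q0,q6}, of size 2.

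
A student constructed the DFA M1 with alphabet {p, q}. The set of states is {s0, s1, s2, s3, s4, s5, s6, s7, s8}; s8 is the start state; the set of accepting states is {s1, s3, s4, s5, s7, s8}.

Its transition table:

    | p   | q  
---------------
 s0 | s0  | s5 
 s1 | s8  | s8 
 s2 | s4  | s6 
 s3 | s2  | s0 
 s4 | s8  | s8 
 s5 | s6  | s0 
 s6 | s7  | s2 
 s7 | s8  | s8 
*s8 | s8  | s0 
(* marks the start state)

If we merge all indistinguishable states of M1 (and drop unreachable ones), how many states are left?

5

First remove the unreachable states {s1,s3}; 7 states remain.
P0 = {s4,s5,s7,s8} | {s0,s2,s6}.
Split {s4,s5,s7,s8} by δ(·,p) → {s4,s7,s8} and {s5}.
On input q, block {s4,s7,s8} splits into {s4,s7} and {s8}.
Split {s0,s2,s6} by δ(·,p) → {s2,s6} and {s0}.
Stable partition: {s4,s7} | {s2,s6} | {s5} | {s8} | {s0} — 5 equivalence classes.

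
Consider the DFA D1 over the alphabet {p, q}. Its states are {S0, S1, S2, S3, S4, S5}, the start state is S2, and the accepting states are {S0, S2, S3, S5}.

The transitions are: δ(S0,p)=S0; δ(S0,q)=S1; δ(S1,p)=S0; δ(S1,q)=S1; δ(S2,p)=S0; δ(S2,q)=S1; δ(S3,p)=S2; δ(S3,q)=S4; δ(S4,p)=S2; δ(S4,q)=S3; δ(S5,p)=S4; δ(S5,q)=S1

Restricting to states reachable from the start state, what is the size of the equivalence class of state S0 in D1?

Reachable states from the start: {S0,S1,S2}. Unreachable: {S3,S4,S5} — drop them.
Initial partition by acceptance: {S0,S2} | {S1}.
Stable partition: {S0,S2} | {S1} — 2 equivalence classes.
The equivalence class containing S0 is {S0,S2}, of size 2.

2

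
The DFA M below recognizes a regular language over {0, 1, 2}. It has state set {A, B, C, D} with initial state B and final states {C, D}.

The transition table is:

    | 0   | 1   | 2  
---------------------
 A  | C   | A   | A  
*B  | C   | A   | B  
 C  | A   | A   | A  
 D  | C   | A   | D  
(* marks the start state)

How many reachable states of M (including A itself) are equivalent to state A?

2

Reachable states from the start: {A,B,C}. Unreachable: {D} — drop them.
Initial partition by acceptance: {C} | {A,B}.
Stable partition: {C} | {A,B} — 2 equivalence classes.
State A belongs to the block {A,B}, which has 2 states.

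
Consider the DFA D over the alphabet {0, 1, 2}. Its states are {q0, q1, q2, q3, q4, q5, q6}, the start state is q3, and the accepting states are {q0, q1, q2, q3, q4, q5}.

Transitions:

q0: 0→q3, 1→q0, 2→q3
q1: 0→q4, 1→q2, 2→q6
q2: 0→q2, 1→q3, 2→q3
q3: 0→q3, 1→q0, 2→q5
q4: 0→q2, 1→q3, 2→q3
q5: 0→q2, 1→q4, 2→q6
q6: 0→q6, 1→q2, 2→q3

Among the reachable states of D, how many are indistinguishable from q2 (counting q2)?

2

Reachable states from the start: {q0,q2,q3,q4,q5,q6}. Unreachable: {q1} — drop them.
Initial partition by acceptance: {q0,q2,q3,q4,q5} | {q6}.
Refine {q0,q2,q3,q4,q5} on symbol 2: members go to different blocks, giving {q0,q2,q3,q4} and {q5}.
Split {q0,q2,q3,q4} by δ(·,2) → {q0,q2,q4} and {q3}.
Refine {q0,q2,q4} on symbol 0: members go to different blocks, giving {q2,q4} and {q0}.
Stable partition: {q2,q4} | {q6} | {q5} | {q3} | {q0} — 5 equivalence classes.
The equivalence class containing q2 is {q2,q4}, of size 2.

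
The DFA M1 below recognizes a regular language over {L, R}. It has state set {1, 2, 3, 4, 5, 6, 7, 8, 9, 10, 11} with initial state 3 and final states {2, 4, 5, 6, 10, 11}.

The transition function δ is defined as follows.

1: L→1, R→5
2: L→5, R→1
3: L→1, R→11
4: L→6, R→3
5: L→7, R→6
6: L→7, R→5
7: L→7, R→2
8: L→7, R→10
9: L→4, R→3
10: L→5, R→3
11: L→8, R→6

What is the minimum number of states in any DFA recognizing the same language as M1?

4

Reachable states from the start: {1,2,3,5,6,7,8,10,11}. Unreachable: {4,9} — drop them.
Initial partition by acceptance: {2,5,6,10,11} | {1,3,7,8}.
On input L, block {2,5,6,10,11} splits into {5,6,11} and {2,10}.
Split {1,3,7,8} by δ(·,R) → {1,3} and {7,8}.
No further refinement is possible. Final partition (4 blocks): {5,6,11} | {1,3} | {2,10} | {7,8}.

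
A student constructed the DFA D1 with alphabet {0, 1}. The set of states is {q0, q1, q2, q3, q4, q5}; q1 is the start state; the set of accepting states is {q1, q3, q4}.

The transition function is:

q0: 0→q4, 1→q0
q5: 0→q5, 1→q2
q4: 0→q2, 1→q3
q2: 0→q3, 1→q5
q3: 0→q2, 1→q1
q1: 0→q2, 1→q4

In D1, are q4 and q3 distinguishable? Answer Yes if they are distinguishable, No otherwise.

No

First remove the unreachable states {q0}; 5 states remain.
P0 = {q1,q3,q4} | {q2,q5}.
Refine {q2,q5} on symbol 0: members go to different blocks, giving {q2} and {q5}.
No further refinement is possible. Final partition (3 blocks): {q1,q3,q4} | {q2} | {q5}.
q4 and q3 lie in the same block of the stable partition, so they are equivalent — no string distinguishes them.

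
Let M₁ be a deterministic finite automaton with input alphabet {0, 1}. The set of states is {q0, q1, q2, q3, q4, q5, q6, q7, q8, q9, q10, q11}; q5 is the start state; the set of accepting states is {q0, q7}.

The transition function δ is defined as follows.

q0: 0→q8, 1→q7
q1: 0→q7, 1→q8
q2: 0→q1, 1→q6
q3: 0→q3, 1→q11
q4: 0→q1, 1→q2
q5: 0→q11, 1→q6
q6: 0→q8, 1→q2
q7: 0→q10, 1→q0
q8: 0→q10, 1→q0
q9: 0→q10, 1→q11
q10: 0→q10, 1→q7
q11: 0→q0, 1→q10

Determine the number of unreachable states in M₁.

Starting at q5 and following transitions, the reachable set is {q0, q1, q2, q5, q6, q7, q8, q10, q11}. That leaves q3, q4, q9 unreachable — 3 in total.

3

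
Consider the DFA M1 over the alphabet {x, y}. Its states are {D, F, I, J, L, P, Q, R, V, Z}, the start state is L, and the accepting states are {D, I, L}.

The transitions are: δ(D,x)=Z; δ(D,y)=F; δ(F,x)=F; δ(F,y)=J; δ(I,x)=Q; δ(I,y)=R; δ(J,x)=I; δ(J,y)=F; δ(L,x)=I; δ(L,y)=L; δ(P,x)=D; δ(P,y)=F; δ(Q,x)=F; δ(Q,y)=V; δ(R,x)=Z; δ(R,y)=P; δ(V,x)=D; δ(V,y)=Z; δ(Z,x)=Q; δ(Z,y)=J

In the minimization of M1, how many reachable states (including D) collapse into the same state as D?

2

Initial partition by acceptance: {D,I,L} | {F,J,P,Q,R,V,Z}.
Split {D,I,L} by δ(·,x) → {D,I} and {L}.
Refine {F,J,P,Q,R,V,Z} on symbol x: members go to different blocks, giving {F,Q,R,Z} and {J,P,V}.
No further refinement is possible. Final partition (4 blocks): {D,I} | {F,Q,R,Z} | {L} | {J,P,V}.
State D belongs to the block {D,I}, which has 2 states.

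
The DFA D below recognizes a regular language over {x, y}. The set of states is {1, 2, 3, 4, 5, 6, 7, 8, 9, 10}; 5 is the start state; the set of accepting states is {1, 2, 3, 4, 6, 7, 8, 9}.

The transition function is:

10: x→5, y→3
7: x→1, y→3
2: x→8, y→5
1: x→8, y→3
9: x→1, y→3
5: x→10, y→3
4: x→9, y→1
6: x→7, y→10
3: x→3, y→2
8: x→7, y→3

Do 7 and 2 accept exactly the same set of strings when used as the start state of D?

No

States {4,6,9} cannot be reached from the start state, so discard them.
P0 = {1,2,3,7,8} | {5,10}.
Refine {1,2,3,7,8} on symbol y: members go to different blocks, giving {1,3,7,8} and {2}.
On input y, block {1,3,7,8} splits into {1,7,8} and {3}.
No further refinement is possible. Final partition (4 blocks): {1,7,8} | {5,10} | {2} | {3}.
7 and 2 end up in different blocks, so they are distinguishable. For instance, the string 'y' is accepted from only 7.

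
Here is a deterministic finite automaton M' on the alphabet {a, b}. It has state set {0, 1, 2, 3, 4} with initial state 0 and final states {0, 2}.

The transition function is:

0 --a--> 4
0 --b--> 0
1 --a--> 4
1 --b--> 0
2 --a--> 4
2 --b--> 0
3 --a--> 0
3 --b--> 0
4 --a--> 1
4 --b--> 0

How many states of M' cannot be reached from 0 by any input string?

BFS from 0 reaches {0, 1, 4}; the 2 state(s) 2, 3 are never visited.

2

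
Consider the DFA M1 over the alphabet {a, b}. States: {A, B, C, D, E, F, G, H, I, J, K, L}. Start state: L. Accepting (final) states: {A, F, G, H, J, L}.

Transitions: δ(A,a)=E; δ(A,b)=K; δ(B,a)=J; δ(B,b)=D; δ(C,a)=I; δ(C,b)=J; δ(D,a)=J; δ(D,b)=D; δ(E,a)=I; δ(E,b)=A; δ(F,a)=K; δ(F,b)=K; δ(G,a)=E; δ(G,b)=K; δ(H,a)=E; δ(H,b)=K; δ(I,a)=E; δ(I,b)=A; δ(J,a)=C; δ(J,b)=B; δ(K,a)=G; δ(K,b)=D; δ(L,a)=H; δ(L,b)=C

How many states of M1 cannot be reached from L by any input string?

1

No path from L leads to F; the other 11 states are all reachable.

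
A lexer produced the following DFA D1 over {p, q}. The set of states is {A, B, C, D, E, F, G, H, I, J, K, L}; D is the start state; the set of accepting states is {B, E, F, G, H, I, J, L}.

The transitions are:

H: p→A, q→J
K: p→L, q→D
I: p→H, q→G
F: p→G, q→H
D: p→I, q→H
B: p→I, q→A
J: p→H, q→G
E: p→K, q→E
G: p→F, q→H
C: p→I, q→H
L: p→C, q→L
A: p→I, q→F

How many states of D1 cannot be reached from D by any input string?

5

BFS from D reaches {A, D, F, G, H, I, J}; the 5 state(s) B, C, E, K, L are never visited.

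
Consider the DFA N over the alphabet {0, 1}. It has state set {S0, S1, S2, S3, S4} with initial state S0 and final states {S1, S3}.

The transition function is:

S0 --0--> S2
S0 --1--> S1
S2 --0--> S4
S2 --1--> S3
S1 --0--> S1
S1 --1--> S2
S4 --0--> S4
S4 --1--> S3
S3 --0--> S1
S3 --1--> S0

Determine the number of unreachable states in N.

A breadth-first search from the start state visits every state.

0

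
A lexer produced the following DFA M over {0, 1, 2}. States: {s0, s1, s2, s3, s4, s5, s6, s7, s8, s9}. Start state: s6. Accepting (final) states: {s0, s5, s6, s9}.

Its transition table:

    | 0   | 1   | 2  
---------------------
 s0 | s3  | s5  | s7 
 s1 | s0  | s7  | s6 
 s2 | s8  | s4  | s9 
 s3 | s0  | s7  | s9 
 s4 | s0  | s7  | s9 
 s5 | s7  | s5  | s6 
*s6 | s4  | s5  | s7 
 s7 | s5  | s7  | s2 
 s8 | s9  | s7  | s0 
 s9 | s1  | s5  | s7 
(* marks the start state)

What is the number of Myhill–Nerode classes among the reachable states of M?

Initial partition by acceptance: {s0,s5,s6,s9} | {s1,s2,s3,s4,s7,s8}.
Refine {s0,s5,s6,s9} on symbol 2: members go to different blocks, giving {s0,s6,s9} and {s5}.
Split {s1,s2,s3,s4,s7,s8} by δ(·,0) → {s1,s3,s4,s8} and {s2} and {s7}.
Stable partition: {s0,s6,s9} | {s1,s3,s4,s8} | {s5} | {s2} | {s7} — 5 equivalence classes.

5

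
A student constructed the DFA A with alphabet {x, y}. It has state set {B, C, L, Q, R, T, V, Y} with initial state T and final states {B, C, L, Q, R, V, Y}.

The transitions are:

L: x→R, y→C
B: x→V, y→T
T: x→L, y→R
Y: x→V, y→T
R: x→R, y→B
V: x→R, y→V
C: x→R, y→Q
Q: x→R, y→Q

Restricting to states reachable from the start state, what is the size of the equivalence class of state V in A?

First remove the unreachable states {Y}; 7 states remain.
Start with accepting vs non-accepting: {B,C,L,Q,R,V} | {T}.
Split {B,C,L,Q,R,V} by δ(·,y) → {C,L,Q,R,V} and {B}.
Refine {C,L,Q,R,V} on symbol y: members go to different blocks, giving {C,L,Q,V} and {R}.
No further refinement is possible. Final partition (4 blocks): {C,L,Q,V} | {T} | {B} | {R}.
The equivalence class containing V is {C,L,Q,V}, of size 4.

4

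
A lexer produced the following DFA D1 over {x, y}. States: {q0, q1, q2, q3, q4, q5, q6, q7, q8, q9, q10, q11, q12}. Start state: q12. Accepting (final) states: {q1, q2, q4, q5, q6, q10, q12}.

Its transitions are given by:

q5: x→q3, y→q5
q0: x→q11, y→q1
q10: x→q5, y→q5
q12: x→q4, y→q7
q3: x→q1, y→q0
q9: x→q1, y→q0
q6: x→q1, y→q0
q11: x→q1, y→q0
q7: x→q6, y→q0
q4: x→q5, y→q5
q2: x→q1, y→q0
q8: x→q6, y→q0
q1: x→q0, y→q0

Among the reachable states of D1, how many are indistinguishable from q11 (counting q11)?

2

States {q2,q8,q9,q10} cannot be reached from the start state, so discard them.
Initial partition by acceptance: {q1,q4,q5,q6,q12} | {q0,q3,q7,q11}.
Split {q1,q4,q5,q6,q12} by δ(·,x) → {q4,q6,q12} and {q1,q5}.
Split {q4,q6,q12} by δ(·,x) → {q4,q6} and {q12}.
On input y, block {q4,q6} splits into {q4} and {q6}.
Split {q0,q3,q7,q11} by δ(·,x) → {q3,q11} and {q0} and {q7}.
On input x, block {q1,q5} splits into {q1} and {q5}.
No further refinement is possible. Final partition (8 blocks): {q4} | {q3,q11} | {q1} | {q12} | {q6} | {q0} | {q7} | {q5}.
State q11 belongs to the block {q3,q11}, which has 2 states.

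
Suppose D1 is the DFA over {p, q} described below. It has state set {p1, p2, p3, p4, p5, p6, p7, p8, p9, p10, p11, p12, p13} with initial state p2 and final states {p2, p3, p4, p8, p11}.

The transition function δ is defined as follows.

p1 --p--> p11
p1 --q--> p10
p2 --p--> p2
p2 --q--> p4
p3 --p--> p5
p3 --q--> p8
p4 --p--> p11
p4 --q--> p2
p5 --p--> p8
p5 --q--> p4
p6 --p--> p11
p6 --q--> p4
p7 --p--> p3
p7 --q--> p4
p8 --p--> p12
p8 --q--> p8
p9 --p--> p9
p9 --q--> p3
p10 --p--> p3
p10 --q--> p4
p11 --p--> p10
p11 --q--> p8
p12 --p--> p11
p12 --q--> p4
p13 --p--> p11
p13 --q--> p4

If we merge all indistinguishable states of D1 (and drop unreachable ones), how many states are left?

4

Reachable states from the start: {p2,p3,p4,p5,p8,p10,p11,p12}. Unreachable: {p1,p6,p7,p9,p13} — drop them.
Initial partition by acceptance: {p2,p3,p4,p8,p11} | {p5,p10,p12}.
Refine {p2,p3,p4,p8,p11} on symbol p: members go to different blocks, giving {p3,p8,p11} and {p2,p4}.
On input p, block {p2,p4} splits into {p2} and {p4}.
No further refinement is possible. Final partition (4 blocks): {p3,p8,p11} | {p5,p10,p12} | {p2} | {p4}.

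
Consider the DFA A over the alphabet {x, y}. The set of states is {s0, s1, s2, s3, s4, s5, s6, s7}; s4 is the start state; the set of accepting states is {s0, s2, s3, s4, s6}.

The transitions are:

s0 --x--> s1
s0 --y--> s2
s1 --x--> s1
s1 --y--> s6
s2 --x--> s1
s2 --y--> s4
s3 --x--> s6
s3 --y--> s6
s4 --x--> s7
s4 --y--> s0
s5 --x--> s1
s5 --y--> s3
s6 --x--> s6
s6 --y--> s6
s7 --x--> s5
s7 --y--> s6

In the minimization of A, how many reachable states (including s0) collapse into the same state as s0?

P0 = {s0,s2,s3,s4,s6} | {s1,s5,s7}.
Refine {s0,s2,s3,s4,s6} on symbol x: members go to different blocks, giving {s0,s2,s4} and {s3,s6}.
The partition is now stable with 3 blocks: {s0,s2,s4} | {s1,s5,s7} | {s3,s6}.
The equivalence class containing s0 is {s0,s2,s4}, of size 3.

3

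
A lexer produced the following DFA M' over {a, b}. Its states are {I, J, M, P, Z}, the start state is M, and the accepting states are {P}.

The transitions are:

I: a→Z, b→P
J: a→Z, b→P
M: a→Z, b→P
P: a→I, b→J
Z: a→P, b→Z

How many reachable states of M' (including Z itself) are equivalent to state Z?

Every state is reachable, so we keep all 5.
Start with accepting vs non-accepting: {P} | {I,J,M,Z}.
Refine {I,J,M,Z} on symbol a: members go to different blocks, giving {I,J,M} and {Z}.
The partition is now stable with 3 blocks: {P} | {I,J,M} | {Z}.
State Z belongs to the block {Z}, which has 1 states.

1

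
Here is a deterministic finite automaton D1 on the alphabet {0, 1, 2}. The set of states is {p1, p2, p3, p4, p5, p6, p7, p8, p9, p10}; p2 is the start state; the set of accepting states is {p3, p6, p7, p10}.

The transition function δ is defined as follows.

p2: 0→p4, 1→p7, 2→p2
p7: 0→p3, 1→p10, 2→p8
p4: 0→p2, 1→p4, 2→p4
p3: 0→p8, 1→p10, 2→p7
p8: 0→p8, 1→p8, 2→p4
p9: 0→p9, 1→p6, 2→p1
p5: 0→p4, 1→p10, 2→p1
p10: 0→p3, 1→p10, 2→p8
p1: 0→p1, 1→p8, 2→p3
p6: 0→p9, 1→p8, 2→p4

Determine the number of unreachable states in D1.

No path from p2 leads to p1, p5, p6, p9; the other 6 states are all reachable.

4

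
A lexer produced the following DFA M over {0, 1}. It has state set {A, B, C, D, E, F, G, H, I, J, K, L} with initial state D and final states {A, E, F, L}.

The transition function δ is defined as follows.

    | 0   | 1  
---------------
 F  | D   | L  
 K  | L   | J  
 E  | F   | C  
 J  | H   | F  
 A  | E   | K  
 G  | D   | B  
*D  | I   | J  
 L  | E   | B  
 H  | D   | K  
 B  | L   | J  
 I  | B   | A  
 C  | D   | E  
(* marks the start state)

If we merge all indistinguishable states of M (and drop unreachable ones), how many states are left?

Reachable states from the start: {A,B,C,D,E,F,H,I,J,K,L}. Unreachable: {G} — drop them.
Initial partition by acceptance: {A,E,F,L} | {B,C,D,H,I,J,K}.
On input 0, block {A,E,F,L} splits into {A,E,L} and {F}.
Refine {A,E,L} on symbol 0: members go to different blocks, giving {A,L} and {E}.
Split {B,C,D,H,I,J,K} by δ(·,0) → {C,D,H,I,J} and {B,K}.
On input 0, block {C,D,H,I,J} splits into {C,D,H,J} and {I}.
Refine {C,D,H,J} on symbol 0: members go to different blocks, giving {C,H,J} and {D}.
On input 0, block {C,H,J} splits into {C,H} and {J}.
Split {C,H} by δ(·,1) → {C} and {H}.
The partition is now stable with 9 blocks: {A,L} | {C} | {F} | {E} | {B,K} | {I} | {D} | {J} | {H}.

9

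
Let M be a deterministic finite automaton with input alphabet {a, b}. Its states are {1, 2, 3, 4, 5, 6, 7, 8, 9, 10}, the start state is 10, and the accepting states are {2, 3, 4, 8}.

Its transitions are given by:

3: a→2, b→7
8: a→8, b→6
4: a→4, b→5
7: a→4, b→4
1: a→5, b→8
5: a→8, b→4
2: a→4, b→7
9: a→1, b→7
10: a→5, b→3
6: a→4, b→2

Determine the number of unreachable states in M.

2

Starting at 10 and following transitions, the reachable set is {2, 3, 4, 5, 6, 7, 8, 10}. That leaves 1, 9 unreachable — 2 in total.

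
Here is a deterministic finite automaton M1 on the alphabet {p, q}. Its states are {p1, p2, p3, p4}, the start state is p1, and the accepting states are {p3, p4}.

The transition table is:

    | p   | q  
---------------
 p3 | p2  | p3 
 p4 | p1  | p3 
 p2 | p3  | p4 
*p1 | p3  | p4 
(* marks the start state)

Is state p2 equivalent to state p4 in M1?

Every state is reachable, so we keep all 4.
Start with accepting vs non-accepting: {p3,p4} | {p1,p2}.
Stable partition: {p3,p4} | {p1,p2} — 2 equivalence classes.
p2 and p4 end up in different blocks, so they are distinguishable. For instance, the string 'ε' is accepted from only p4.

No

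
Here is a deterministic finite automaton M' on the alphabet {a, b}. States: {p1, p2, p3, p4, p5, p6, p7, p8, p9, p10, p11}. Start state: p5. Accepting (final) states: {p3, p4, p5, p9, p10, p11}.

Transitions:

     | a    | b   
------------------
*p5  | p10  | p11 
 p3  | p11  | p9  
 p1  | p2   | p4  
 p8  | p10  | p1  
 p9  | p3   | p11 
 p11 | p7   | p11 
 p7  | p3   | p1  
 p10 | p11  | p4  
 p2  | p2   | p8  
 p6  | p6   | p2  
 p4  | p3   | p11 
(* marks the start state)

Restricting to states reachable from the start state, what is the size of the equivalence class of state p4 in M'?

3

Reachable states from the start: {p1,p2,p3,p4,p5,p7,p8,p9,p10,p11}. Unreachable: {p6} — drop them.
Initial partition by acceptance: {p3,p4,p5,p9,p10,p11} | {p1,p2,p7,p8}.
On input a, block {p3,p4,p5,p9,p10,p11} splits into {p3,p4,p5,p9,p10} and {p11}.
On input a, block {p3,p4,p5,p9,p10} splits into {p4,p5,p9} and {p3,p10}.
Split {p1,p2,p7,p8} by δ(·,a) → {p1,p2} and {p7,p8}.
Split {p1,p2} by δ(·,b) → {p1} and {p2}.
No further refinement is possible. Final partition (6 blocks): {p4,p5,p9} | {p1} | {p11} | {p3,p10} | {p7,p8} | {p2}.
State p4 belongs to the block {p4,p5,p9}, which has 3 states.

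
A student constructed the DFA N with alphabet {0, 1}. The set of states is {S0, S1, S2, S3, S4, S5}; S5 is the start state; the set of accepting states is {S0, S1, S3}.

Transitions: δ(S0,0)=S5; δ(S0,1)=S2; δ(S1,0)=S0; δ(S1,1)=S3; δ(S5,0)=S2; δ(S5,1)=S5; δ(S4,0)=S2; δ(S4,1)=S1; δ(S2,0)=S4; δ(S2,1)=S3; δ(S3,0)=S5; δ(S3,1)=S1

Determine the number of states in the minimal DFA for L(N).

6

All states are reachable from the start state.
Initial partition by acceptance: {S0,S1,S3} | {S2,S4,S5}.
Refine {S0,S1,S3} on symbol 0: members go to different blocks, giving {S0,S3} and {S1}.
Split {S0,S3} by δ(·,1) → {S0} and {S3}.
Split {S2,S4,S5} by δ(·,1) → {S2} and {S4} and {S5}.
Stable partition: {S0} | {S2} | {S1} | {S3} | {S4} | {S5} — 6 equivalence classes.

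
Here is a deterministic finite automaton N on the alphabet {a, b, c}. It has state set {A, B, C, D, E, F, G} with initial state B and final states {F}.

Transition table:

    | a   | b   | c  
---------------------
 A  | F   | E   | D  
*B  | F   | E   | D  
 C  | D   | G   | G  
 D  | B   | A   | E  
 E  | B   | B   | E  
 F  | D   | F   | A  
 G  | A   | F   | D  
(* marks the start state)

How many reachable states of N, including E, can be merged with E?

States {C,G} cannot be reached from the start state, so discard them.
P0 = {F} | {A,B,D,E}.
Refine {A,B,D,E} on symbol a: members go to different blocks, giving {A,B} and {D,E}.
The partition is now stable with 3 blocks: {F} | {A,B} | {D,E}.
The equivalence class containing E is {D,E}, of size 2.

2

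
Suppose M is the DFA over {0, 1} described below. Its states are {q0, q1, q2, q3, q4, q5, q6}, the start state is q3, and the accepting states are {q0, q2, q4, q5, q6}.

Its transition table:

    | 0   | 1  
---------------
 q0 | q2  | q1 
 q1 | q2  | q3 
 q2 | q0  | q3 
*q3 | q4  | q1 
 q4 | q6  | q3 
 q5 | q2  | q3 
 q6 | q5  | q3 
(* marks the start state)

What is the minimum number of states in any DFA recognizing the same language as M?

2

P0 = {q0,q2,q4,q5,q6} | {q1,q3}.
Stable partition: {q0,q2,q4,q5,q6} | {q1,q3} — 2 equivalence classes.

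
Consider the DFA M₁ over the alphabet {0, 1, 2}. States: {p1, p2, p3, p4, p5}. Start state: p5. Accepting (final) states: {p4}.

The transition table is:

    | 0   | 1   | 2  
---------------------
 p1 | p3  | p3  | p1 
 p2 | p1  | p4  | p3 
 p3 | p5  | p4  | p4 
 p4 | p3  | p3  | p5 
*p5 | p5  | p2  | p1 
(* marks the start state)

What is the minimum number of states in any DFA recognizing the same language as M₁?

5

All states are reachable from the start state.
Initial partition by acceptance: {p4} | {p1,p2,p3,p5}.
On input 1, block {p1,p2,p3,p5} splits into {p1,p5} and {p2,p3}.
On input 0, block {p1,p5} splits into {p1} and {p5}.
Split {p2,p3} by δ(·,0) → {p2} and {p3}.
Stable partition: {p4} | {p1} | {p2} | {p5} | {p3} — 5 equivalence classes.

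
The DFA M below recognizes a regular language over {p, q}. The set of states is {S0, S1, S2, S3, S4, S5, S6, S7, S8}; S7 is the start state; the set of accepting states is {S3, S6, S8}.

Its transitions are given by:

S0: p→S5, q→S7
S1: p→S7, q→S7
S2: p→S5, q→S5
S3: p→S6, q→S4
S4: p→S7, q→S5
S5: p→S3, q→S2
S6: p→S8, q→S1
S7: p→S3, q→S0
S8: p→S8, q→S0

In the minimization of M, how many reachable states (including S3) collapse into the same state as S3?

Every state is reachable, so we keep all 9.
Start with accepting vs non-accepting: {S3,S6,S8} | {S0,S1,S2,S4,S5,S7}.
On input p, block {S0,S1,S2,S4,S5,S7} splits into {S0,S1,S2,S4} and {S5,S7}.
Stable partition: {S3,S6,S8} | {S0,S1,S2,S4} | {S5,S7} — 3 equivalence classes.
The equivalence class containing S3 is {S3,S6,S8}, of size 3.

3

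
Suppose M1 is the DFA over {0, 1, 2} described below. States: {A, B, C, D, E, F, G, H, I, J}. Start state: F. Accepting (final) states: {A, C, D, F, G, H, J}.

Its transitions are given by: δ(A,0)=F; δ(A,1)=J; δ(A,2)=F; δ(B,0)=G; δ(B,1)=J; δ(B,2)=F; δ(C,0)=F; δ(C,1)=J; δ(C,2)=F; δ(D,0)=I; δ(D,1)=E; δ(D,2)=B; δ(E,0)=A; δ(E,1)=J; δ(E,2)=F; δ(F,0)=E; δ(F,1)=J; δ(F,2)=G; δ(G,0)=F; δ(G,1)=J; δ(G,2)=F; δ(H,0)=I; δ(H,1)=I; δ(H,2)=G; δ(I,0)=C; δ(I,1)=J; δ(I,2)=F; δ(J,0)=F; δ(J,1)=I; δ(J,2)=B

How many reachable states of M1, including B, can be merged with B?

First remove the unreachable states {D,H}; 8 states remain.
Start with accepting vs non-accepting: {A,C,F,G,J} | {B,E,I}.
Split {A,C,F,G,J} by δ(·,0) → {A,C,G,J} and {F}.
Split {A,C,G,J} by δ(·,1) → {A,C,G} and {J}.
Stable partition: {A,C,G} | {B,E,I} | {F} | {J} — 4 equivalence classes.
State B belongs to the block {B,E,I}, which has 3 states.

3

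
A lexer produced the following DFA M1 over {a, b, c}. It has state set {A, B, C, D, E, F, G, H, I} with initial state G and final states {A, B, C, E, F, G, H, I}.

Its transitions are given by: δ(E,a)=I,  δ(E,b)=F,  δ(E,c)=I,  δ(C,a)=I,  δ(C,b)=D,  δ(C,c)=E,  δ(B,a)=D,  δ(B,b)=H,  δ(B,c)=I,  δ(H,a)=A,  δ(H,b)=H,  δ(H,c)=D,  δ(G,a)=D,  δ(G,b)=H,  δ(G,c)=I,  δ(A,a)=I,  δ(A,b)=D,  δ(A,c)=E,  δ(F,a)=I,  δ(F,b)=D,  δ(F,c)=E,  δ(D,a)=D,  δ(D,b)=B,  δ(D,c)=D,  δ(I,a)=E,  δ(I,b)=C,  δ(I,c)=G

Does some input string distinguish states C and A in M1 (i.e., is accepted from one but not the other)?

No

Every state is reachable, so we keep all 9.
Start with accepting vs non-accepting: {A,B,C,E,F,G,H,I} | {D}.
Refine {A,B,C,E,F,G,H,I} on symbol a: members go to different blocks, giving {A,C,E,F,H,I} and {B,G}.
On input b, block {A,C,E,F,H,I} splits into {A,C,F} and {E,H,I}.
Refine {E,H,I} on symbol a: members go to different blocks, giving {E,I} and {H}.
Split {E,I} by δ(·,c) → {E} and {I}.
Stable partition: {A,C,F} | {D} | {B,G} | {E} | {H} | {I} — 6 equivalence classes.
C and A lie in the same block of the stable partition, so they are equivalent — no string distinguishes them.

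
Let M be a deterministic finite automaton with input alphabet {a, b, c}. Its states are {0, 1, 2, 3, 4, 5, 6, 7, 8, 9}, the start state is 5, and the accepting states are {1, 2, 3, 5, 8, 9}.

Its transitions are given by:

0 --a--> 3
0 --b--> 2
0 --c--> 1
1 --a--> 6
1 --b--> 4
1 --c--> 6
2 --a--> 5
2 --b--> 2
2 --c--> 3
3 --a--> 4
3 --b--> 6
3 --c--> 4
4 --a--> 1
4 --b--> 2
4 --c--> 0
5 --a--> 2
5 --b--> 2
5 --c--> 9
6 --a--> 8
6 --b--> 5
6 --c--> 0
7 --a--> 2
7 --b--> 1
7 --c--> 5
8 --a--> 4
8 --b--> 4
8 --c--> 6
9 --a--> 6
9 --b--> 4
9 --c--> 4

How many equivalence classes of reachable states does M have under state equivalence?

4

States {7} cannot be reached from the start state, so discard them.
Start with accepting vs non-accepting: {1,2,3,5,8,9} | {0,4,6}.
Split {1,2,3,5,8,9} by δ(·,a) → {1,3,8,9} and {2,5}.
On input c, block {0,4,6} splits into {4,6} and {0}.
No further refinement is possible. Final partition (4 blocks): {1,3,8,9} | {4,6} | {2,5} | {0}.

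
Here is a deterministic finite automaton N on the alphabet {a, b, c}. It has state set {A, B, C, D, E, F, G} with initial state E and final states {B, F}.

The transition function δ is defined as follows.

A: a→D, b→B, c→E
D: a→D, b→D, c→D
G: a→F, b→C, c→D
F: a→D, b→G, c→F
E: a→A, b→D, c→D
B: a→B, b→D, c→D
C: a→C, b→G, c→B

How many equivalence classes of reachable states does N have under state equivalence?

Reachable states from the start: {A,B,D,E}. Unreachable: {C,F,G} — drop them.
P0 = {B} | {A,D,E}.
On input b, block {A,D,E} splits into {D,E} and {A}.
Refine {D,E} on symbol a: members go to different blocks, giving {D} and {E}.
No further refinement is possible. Final partition (4 blocks): {B} | {D} | {A} | {E}.

4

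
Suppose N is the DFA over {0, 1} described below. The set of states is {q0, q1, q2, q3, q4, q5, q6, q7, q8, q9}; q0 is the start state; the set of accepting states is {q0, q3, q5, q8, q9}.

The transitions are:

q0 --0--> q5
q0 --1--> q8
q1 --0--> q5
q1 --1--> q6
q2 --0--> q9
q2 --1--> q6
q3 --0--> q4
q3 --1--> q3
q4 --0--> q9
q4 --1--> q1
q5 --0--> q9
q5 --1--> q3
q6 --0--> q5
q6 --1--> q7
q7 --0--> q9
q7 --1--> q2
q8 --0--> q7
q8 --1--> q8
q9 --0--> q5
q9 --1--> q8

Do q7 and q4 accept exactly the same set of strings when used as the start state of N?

Every state is reachable, so we keep all 10.
Initial partition by acceptance: {q0,q3,q5,q8,q9} | {q1,q2,q4,q6,q7}.
Refine {q0,q3,q5,q8,q9} on symbol 0: members go to different blocks, giving {q0,q5,q9} and {q3,q8}.
No further refinement is possible. Final partition (3 blocks): {q0,q5,q9} | {q1,q2,q4,q6,q7} | {q3,q8}.
q7 and q4 lie in the same block of the stable partition, so they are equivalent — no string distinguishes them.

Yes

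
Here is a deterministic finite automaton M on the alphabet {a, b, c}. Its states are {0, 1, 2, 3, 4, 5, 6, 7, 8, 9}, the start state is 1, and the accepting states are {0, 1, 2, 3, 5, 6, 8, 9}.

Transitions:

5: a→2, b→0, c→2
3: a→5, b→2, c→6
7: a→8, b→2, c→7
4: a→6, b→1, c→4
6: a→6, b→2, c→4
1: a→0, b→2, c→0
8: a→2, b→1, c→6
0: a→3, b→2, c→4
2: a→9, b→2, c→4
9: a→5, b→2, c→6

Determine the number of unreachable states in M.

BFS from 1 reaches {0, 1, 2, 3, 4, 5, 6, 9}; the 2 state(s) 7, 8 are never visited.

2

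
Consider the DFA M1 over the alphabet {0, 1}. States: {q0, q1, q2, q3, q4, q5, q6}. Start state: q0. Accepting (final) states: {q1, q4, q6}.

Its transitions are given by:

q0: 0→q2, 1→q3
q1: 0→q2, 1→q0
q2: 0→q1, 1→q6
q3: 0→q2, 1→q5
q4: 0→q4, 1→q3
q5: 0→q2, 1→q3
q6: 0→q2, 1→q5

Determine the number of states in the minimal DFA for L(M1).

3

Reachable states from the start: {q0,q1,q2,q3,q5,q6}. Unreachable: {q4} — drop them.
Initial partition by acceptance: {q1,q6} | {q0,q2,q3,q5}.
On input 0, block {q0,q2,q3,q5} splits into {q0,q3,q5} and {q2}.
The partition is now stable with 3 blocks: {q1,q6} | {q0,q3,q5} | {q2}.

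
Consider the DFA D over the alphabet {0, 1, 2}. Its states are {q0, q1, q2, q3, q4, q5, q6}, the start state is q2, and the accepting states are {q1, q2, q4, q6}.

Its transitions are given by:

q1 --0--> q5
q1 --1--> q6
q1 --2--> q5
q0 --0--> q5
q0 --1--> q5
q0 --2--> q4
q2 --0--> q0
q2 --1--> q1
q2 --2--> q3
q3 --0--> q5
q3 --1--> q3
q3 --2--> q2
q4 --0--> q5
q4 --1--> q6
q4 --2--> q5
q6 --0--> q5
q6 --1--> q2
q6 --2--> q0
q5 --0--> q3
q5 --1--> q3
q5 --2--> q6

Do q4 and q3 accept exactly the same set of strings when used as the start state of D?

No

Every state is reachable, so we keep all 7.
Initial partition by acceptance: {q1,q2,q4,q6} | {q0,q3,q5}.
No further refinement is possible. Final partition (2 blocks): {q1,q2,q4,q6} | {q0,q3,q5}.
q4 and q3 end up in different blocks, so they are distinguishable. For instance, the string 'ε' is accepted from only q4.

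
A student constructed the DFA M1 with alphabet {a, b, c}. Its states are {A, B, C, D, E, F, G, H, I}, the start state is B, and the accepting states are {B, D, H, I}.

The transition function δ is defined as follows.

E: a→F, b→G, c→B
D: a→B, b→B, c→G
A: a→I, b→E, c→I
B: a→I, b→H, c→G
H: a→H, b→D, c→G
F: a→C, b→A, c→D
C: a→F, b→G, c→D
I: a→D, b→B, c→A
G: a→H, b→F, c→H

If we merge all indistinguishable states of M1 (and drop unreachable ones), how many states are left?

Every state is reachable, so we keep all 9.
P0 = {B,D,H,I} | {A,C,E,F,G}.
Split {A,C,E,F,G} by δ(·,a) → {C,E,F} and {A,G}.
Stable partition: {B,D,H,I} | {C,E,F} | {A,G} — 3 equivalence classes.

3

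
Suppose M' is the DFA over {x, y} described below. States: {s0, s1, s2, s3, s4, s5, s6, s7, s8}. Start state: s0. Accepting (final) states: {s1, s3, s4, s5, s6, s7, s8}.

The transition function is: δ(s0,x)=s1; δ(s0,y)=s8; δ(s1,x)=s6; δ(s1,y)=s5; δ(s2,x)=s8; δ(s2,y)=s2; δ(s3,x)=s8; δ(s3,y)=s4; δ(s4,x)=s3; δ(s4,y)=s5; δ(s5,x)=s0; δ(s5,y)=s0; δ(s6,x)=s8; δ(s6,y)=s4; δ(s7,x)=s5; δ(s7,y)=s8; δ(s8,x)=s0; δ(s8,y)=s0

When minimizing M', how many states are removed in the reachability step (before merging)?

No path from s0 leads to s2, s7; the other 7 states are all reachable.

2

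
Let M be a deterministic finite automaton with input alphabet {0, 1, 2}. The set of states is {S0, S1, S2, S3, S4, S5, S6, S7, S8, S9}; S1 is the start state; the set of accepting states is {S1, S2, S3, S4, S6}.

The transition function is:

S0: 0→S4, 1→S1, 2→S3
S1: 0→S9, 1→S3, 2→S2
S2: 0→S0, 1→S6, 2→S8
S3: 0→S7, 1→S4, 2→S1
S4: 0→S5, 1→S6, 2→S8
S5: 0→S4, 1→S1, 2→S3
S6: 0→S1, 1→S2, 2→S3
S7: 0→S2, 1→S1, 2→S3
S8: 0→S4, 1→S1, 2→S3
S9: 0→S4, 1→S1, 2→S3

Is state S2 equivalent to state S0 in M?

No

Every state is reachable, so we keep all 10.
P0 = {S1,S2,S3,S4,S6} | {S0,S5,S7,S8,S9}.
On input 0, block {S1,S2,S3,S4,S6} splits into {S1,S2,S3,S4} and {S6}.
Refine {S1,S2,S3,S4} on symbol 1: members go to different blocks, giving {S1,S3} and {S2,S4}.
Refine {S1,S3} on symbol 1: members go to different blocks, giving {S1} and {S3}.
The partition is now stable with 5 blocks: {S1} | {S0,S5,S7,S8,S9} | {S6} | {S2,S4} | {S3}.
S2 and S0 end up in different blocks, so they are distinguishable. For instance, the string 'ε' is accepted from only S2.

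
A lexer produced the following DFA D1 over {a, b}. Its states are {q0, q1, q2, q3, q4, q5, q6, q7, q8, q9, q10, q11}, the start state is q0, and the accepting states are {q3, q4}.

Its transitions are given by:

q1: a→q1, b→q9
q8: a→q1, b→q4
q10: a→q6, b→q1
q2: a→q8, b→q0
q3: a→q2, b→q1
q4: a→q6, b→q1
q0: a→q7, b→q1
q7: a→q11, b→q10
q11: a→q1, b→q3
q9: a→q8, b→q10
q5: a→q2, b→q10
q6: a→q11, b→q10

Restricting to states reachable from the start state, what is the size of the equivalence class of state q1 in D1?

1

First remove the unreachable states {q5}; 11 states remain.
Start with accepting vs non-accepting: {q3,q4} | {q0,q1,q2,q6,q7,q8,q9,q10,q11}.
Split {q0,q1,q2,q6,q7,q8,q9,q10,q11} by δ(·,b) → {q0,q1,q2,q6,q7,q9,q10} and {q8,q11}.
Refine {q0,q1,q2,q6,q7,q9,q10} on symbol a: members go to different blocks, giving {q2,q6,q7,q9} and {q0,q1,q10}.
Refine {q0,q1,q10} on symbol a: members go to different blocks, giving {q0,q10} and {q1}.
No further refinement is possible. Final partition (5 blocks): {q3,q4} | {q2,q6,q7,q9} | {q8,q11} | {q0,q10} | {q1}.
The equivalence class containing q1 is {q1}, of size 1.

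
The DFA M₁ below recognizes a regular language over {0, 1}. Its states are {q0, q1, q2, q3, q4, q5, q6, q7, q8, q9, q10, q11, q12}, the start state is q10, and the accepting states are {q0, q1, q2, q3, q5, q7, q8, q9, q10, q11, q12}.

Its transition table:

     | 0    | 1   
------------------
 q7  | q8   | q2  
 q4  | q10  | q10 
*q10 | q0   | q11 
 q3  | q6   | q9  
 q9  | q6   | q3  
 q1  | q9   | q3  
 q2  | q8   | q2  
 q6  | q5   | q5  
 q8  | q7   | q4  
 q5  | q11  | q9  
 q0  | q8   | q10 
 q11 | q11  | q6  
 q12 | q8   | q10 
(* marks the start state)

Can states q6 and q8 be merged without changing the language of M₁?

Reachable states from the start: {q0,q2,q3,q4,q5,q6,q7,q8,q9,q10,q11}. Unreachable: {q1,q12} — drop them.
P0 = {q0,q2,q3,q5,q7,q8,q9,q10,q11} | {q4,q6}.
On input 0, block {q0,q2,q3,q5,q7,q8,q9,q10,q11} splits into {q0,q2,q5,q7,q8,q10,q11} and {q3,q9}.
Split {q0,q2,q5,q7,q8,q10,q11} by δ(·,1) → {q0,q2,q7,q10} and {q8,q11} and {q5}.
Split {q0,q2,q7,q10} by δ(·,0) → {q0,q2,q7} and {q10}.
On input 1, block {q0,q2,q7} splits into {q2,q7} and {q0}.
On input 0, block {q4,q6} splits into {q4} and {q6}.
Split {q8,q11} by δ(·,0) → {q8} and {q11}.
The partition is now stable with 9 blocks: {q2,q7} | {q4} | {q3,q9} | {q8} | {q5} | {q10} | {q0} | {q6} | {q11}.
q6 and q8 end up in different blocks, so they are distinguishable. For instance, the string 'ε' is accepted from only q8.

No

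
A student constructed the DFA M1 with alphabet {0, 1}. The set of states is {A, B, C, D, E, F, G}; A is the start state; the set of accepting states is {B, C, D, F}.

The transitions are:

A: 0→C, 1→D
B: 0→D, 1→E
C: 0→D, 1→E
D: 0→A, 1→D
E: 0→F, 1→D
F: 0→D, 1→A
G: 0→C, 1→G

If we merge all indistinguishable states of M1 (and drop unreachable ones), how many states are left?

3

Reachable states from the start: {A,C,D,E,F}. Unreachable: {B,G} — drop them.
P0 = {C,D,F} | {A,E}.
Refine {C,D,F} on symbol 0: members go to different blocks, giving {C,F} and {D}.
The partition is now stable with 3 blocks: {C,F} | {A,E} | {D}.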